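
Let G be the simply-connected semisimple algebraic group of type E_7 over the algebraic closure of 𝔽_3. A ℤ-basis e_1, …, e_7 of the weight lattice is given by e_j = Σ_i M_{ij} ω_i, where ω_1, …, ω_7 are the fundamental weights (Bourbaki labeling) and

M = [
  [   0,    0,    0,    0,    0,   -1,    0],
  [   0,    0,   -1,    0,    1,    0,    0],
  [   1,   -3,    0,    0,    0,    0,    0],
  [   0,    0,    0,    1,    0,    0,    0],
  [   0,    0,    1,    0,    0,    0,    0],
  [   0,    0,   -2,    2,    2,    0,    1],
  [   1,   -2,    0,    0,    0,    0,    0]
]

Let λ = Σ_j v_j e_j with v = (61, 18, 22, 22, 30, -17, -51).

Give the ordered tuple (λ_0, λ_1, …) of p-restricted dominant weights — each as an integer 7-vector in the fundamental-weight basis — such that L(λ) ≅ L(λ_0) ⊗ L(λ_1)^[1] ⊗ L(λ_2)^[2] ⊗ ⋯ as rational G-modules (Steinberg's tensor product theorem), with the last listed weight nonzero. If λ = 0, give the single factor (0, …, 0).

((2, 2, 1, 1, 1, 0, 1), (2, 2, 2, 1, 1, 0, 2), (1, 0, 0, 2, 2, 1, 2))

ω-coordinates c = M·v, v = (61, 18, 22, 22, 30, -17, -51):
  c_1 = 0*61 + 0*18 + 0*22 + 0*22 + 0*30 + -1*-17 + 0*-51 = 17
  c_2 = 0*61 + 0*18 + -1*22 + 0*22 + 1*30 + 0*-17 + 0*-51 = 8
  c_3 = 1*61 + -3*18 + 0*22 + 0*22 + 0*30 + 0*-17 + 0*-51 = 7
  c_4 = 0*61 + 0*18 + 0*22 + 1*22 + 0*30 + 0*-17 + 0*-51 = 22
  c_5 = 0*61 + 0*18 + 1*22 + 0*22 + 0*30 + 0*-17 + 0*-51 = 22
  c_6 = 0*61 + 0*18 + -2*22 + 2*22 + 2*30 + 0*-17 + 1*-51 = 9
  c_7 = 1*61 + -2*18 + 0*22 + 0*22 + 0*30 + 0*-17 + 0*-51 = 25
Writing each c_i in base p = 3:
  c_1 = 17 = 2·3^0 + 2·3^1 + 1·3^2
  c_2 = 8 = 2·3^0 + 2·3^1
  c_3 = 7 = 1·3^0 + 2·3^1
  c_4 = 22 = 1·3^0 + 1·3^1 + 2·3^2
  c_5 = 22 = 1·3^0 + 1·3^1 + 2·3^2
  c_6 = 9 = 0·3^0 + 0·3^1 + 1·3^2
  c_7 = 25 = 1·3^0 + 2·3^1 + 2·3^2
p-restricted factor λ_0 = (2, 2, 1, 1, 1, 0, 1)
p-restricted factor λ_1 = (2, 2, 2, 1, 1, 0, 2)
p-restricted factor λ_2 = (1, 0, 0, 2, 2, 1, 2)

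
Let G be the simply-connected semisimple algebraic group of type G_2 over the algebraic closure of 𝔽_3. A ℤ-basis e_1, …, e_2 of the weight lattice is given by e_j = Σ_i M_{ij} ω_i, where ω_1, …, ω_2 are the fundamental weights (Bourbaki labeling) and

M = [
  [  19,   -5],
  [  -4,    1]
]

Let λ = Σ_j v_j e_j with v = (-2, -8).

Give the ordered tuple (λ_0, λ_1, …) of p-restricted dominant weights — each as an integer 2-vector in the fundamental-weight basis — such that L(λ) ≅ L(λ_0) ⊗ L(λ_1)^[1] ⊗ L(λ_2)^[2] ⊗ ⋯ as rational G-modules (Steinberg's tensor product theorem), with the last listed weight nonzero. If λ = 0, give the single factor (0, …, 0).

Change of basis e → ω: c = M·v where v = (-2, -8):
  c_1 = (19)·(-2) + (-5)·(-8) = 2
  c_2 = (-4)·(-2) + (1)·(-8) = 0
Expand coordinatewise in base 3:
  c_1 = 2 = 2·3^0
  c_2 = 0
λ_0 = (2, 0)

((2, 0),)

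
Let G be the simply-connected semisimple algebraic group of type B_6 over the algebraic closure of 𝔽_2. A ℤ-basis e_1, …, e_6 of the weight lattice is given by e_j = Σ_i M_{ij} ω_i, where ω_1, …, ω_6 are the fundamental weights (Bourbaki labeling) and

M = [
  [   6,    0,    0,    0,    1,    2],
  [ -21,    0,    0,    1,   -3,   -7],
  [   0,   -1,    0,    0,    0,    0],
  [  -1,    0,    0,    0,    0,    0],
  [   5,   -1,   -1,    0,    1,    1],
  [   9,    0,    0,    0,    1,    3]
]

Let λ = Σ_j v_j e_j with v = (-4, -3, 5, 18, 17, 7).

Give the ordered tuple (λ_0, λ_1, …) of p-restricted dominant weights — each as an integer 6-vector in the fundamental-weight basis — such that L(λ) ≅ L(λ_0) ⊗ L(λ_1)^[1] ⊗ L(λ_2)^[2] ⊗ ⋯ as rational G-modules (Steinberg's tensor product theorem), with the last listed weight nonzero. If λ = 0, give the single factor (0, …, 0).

Compute c_i = Σ_j M_{ij} v_j with v = (-4, -3, 5, 18, 17, 7):
  c_1 = (6)·(-4) + (0)·(-3) + (0)·(5) + (0)·(18) + (1)·(17) + (2)·(7) = 7
  c_2 = (-21)·(-4) + (0)·(-3) + (0)·(5) + (1)·(18) + (-3)·(17) + (-7)·(7) = 2
  c_3 = (0)·(-4) + (-1)·(-3) + (0)·(5) + (0)·(18) + (0)·(17) + (0)·(7) = 3
  c_4 = (-1)·(-4) + (0)·(-3) + (0)·(5) + (0)·(18) + (0)·(17) + (0)·(7) = 4
  c_5 = (5)·(-4) + (-1)·(-3) + (-1)·(5) + (0)·(18) + (1)·(17) + (1)·(7) = 2
  c_6 = (9)·(-4) + (0)·(-3) + (0)·(5) + (0)·(18) + (1)·(17) + (3)·(7) = 2
Base-2 expansion of each c_i:
  c_1 = 7 = 1·2^0 + 1·2^1 + 1·2^2
  c_2 = 2 = 0·2^0 + 1·2^1
  c_3 = 3 = 1·2^0 + 1·2^1
  c_4 = 4 = 0·2^0 + 0·2^1 + 1·2^2
  c_5 = 2 = 0·2^0 + 1·2^1
  c_6 = 2 = 0·2^0 + 1·2^1
Factor λ_0 = (1, 0, 1, 0, 0, 0)
Factor λ_1 = (1, 1, 1, 0, 1, 1)
Factor λ_2 = (1, 0, 0, 1, 0, 0)

((1, 0, 1, 0, 0, 0), (1, 1, 1, 0, 1, 1), (1, 0, 0, 1, 0, 0))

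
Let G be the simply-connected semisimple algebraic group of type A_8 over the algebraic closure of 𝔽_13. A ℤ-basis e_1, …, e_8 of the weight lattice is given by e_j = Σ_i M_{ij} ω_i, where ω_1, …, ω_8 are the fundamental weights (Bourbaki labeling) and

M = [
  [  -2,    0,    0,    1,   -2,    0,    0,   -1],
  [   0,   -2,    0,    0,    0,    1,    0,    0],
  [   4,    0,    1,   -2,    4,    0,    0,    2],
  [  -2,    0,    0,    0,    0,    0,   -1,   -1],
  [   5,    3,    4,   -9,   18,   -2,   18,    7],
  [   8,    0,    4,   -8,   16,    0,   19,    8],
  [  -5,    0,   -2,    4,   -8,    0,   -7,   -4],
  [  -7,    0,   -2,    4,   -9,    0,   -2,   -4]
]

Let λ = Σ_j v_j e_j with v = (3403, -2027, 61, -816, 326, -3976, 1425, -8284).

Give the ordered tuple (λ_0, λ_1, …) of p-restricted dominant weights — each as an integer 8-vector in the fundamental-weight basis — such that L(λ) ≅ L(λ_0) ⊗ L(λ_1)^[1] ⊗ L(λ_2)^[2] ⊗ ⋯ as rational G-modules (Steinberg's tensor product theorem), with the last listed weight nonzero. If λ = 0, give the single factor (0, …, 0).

((10, 0, 2, 1, 4, 2, 9, 2), (0, 6, 3, 4, 0, 1, 11, 11))

ω-coordinates c = M·v, v = (3403, -2027, 61, -816, 326, -3976, 1425, -8284):
  c_1 = (-2)·(3403) + (0)·(-2027) + (0)·(61) + (1)·(-816) + (-2)·(326) + (0)·(-3976) + (0)·(1425) + (-1)·(-8284) = 10
  c_2 = (0)·(3403) + (-2)·(-2027) + (0)·(61) + (0)·(-816) + (0)·(326) + (1)·(-3976) + (0)·(1425) + (0)·(-8284) = 78
  c_3 = (4)·(3403) + (0)·(-2027) + (1)·(61) + (-2)·(-816) + (4)·(326) + (0)·(-3976) + (0)·(1425) + (2)·(-8284) = 41
  c_4 = (-2)·(3403) + (0)·(-2027) + (0)·(61) + (0)·(-816) + (0)·(326) + (0)·(-3976) + (-1)·(1425) + (-1)·(-8284) = 53
  c_5 = (5)·(3403) + (3)·(-2027) + (4)·(61) + (-9)·(-816) + (18)·(326) + (-2)·(-3976) + (18)·(1425) + (7)·(-8284) = 4
  c_6 = (8)·(3403) + (0)·(-2027) + (4)·(61) + (-8)·(-816) + (16)·(326) + (0)·(-3976) + (19)·(1425) + (8)·(-8284) = 15
  c_7 = (-5)·(3403) + (0)·(-2027) + (-2)·(61) + (4)·(-816) + (-8)·(326) + (0)·(-3976) + (-7)·(1425) + (-4)·(-8284) = 152
  c_8 = (-7)·(3403) + (0)·(-2027) + (-2)·(61) + (4)·(-816) + (-9)·(326) + (0)·(-3976) + (-2)·(1425) + (-4)·(-8284) = 145
Base-13 expansion of each c_i:
  c_1 = 10 = 10·13^0
  c_2 = 78 = 0·13^0 + 6·13^1
  c_3 = 41 = 2·13^0 + 3·13^1
  c_4 = 53 = 1·13^0 + 4·13^1
  c_5 = 4 = 4·13^0
  c_6 = 15 = 2·13^0 + 1·13^1
  c_7 = 152 = 9·13^0 + 11·13^1
  c_8 = 145 = 2·13^0 + 11·13^1
p-restricted factor λ_0 = (10, 0, 2, 1, 4, 2, 9, 2)
p-restricted factor λ_1 = (0, 6, 3, 4, 0, 1, 11, 11)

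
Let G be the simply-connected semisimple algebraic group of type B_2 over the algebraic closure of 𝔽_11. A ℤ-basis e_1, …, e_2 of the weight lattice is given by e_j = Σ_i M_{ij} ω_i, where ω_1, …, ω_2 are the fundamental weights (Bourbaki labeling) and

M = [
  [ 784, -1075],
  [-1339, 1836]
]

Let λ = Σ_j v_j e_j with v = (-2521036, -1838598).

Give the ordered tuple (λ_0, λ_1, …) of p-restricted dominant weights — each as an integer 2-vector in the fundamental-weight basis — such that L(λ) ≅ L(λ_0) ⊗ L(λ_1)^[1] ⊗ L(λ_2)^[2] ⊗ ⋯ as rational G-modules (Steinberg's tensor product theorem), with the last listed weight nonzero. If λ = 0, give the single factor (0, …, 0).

ω-coordinates c = M·v, v = (-2521036, -1838598):
  c_1 = 784*-2521036 + -1075*-1838598 = 626
  c_2 = -1339*-2521036 + 1836*-1838598 = 1276
p = 11; digits c_i = Σ_j d_{ij}·11^j, 0 ≤ d_{ij} < 11:
  c_1 = 626 = 10·11^0 + 1·11^1 + 5·11^2
  c_2 = 1276 = 0·11^0 + 6·11^1 + 10·11^2
Factor λ_0 = (10, 0)
Factor λ_1 = (1, 6)
Factor λ_2 = (5, 10)

((10, 0), (1, 6), (5, 10))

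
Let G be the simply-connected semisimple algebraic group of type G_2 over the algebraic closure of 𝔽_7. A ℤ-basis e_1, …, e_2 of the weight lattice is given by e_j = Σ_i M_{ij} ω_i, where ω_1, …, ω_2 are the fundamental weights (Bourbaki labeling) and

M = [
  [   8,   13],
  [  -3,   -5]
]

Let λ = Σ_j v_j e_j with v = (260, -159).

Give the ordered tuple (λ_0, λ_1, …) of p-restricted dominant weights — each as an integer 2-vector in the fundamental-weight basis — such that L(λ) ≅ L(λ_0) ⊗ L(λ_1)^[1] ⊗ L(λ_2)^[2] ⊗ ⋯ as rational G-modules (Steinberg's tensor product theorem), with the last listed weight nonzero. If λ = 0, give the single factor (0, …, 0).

((6, 1), (1, 2))

Change of basis e → ω: c = M·v where v = (260, -159):
  c_1 = 8*260 + 13*-159 = 13
  c_2 = -3*260 + -5*-159 = 15
Expand coordinatewise in base 7:
  c_1 = 13 = 6·7^0 + 1·7^1
  c_2 = 15 = 1·7^0 + 2·7^1
Factor λ_0 = (6, 1)
Factor λ_1 = (1, 2)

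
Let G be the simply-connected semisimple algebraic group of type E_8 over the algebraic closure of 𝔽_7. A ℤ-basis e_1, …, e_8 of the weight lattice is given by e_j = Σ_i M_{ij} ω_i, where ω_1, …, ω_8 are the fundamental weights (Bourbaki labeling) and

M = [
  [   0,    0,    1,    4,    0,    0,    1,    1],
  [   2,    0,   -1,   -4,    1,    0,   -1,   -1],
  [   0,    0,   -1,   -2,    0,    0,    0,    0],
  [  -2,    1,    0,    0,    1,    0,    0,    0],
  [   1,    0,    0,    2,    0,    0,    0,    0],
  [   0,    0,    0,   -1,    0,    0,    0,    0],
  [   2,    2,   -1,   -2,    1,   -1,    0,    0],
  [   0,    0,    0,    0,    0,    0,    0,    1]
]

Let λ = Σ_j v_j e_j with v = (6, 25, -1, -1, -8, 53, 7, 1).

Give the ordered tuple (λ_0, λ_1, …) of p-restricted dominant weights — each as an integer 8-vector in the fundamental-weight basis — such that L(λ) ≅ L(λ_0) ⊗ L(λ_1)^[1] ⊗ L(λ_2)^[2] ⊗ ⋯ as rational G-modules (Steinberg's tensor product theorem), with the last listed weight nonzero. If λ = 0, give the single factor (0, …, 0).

((3, 1, 3, 5, 4, 1, 4, 1),)

Converting to the ω-basis (c_i = row i of M dotted with v = (6, 25, -1, -1, -8, 53, 7, 1)):
  c_1 = 0·6 + 0·25 + (1)·(-1) + (4)·(-1) + (0)·(-8) + 0·53 + 1·7 + 1·1 = 3
  c_2 = 2·6 + 0·25 + (-1)·(-1) + (-4)·(-1) + (1)·(-8) + 0·53 + (-1)·(7) + (-1)·(1) = 1
  c_3 = 0·6 + 0·25 + (-1)·(-1) + (-2)·(-1) + (0)·(-8) + 0·53 + 0·7 + 0·1 = 3
  c_4 = (-2)·(6) + 1·25 + (0)·(-1) + (0)·(-1) + (1)·(-8) + 0·53 + 0·7 + 0·1 = 5
  c_5 = 1·6 + 0·25 + (0)·(-1) + (2)·(-1) + (0)·(-8) + 0·53 + 0·7 + 0·1 = 4
  c_6 = 0·6 + 0·25 + (0)·(-1) + (-1)·(-1) + (0)·(-8) + 0·53 + 0·7 + 0·1 = 1
  c_7 = 2·6 + 2·25 + (-1)·(-1) + (-2)·(-1) + (1)·(-8) + (-1)·(53) + 0·7 + 0·1 = 4
  c_8 = 0·6 + 0·25 + (0)·(-1) + (0)·(-1) + (0)·(-8) + 0·53 + 0·7 + 1·1 = 1
Expand coordinatewise in base 7:
  c_1 = 3 = 3·7^0
  c_2 = 1 = 1·7^0
  c_3 = 3 = 3·7^0
  c_4 = 5 = 5·7^0
  c_5 = 4 = 4·7^0
  c_6 = 1 = 1·7^0
  c_7 = 4 = 4·7^0
  c_8 = 1 = 1·7^0
p-restricted factor λ_0 = (3, 1, 3, 5, 4, 1, 4, 1)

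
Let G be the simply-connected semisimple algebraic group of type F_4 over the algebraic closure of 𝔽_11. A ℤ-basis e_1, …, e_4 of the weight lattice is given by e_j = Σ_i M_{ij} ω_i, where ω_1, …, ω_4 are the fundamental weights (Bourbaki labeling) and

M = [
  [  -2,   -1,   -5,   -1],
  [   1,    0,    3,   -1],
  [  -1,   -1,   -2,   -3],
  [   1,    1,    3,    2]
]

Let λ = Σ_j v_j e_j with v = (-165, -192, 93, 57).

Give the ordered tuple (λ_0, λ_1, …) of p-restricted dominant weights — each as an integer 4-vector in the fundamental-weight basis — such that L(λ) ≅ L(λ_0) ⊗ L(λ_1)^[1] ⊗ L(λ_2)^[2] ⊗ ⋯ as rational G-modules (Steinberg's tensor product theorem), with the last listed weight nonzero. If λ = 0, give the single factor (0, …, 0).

Change of basis e → ω: c = M·v where v = (-165, -192, 93, 57):
  c_1 = (-2)·(-165) + (-1)·(-192) + (-5)·(93) + (-1)·(57) = 0
  c_2 = (1)·(-165) + (0)·(-192) + 3·93 + (-1)·(57) = 57
  c_3 = (-1)·(-165) + (-1)·(-192) + (-2)·(93) + (-3)·(57) = 0
  c_4 = (1)·(-165) + (1)·(-192) + 3·93 + 2·57 = 36
Expand coordinatewise in base 11:
  c_1 = 0
  c_2 = 57 = 2·11^0 + 5·11^1
  c_3 = 0
  c_4 = 36 = 3·11^0 + 3·11^1
Factor λ_0 = (0, 2, 0, 3)
Factor λ_1 = (0, 5, 0, 3)

((0, 2, 0, 3), (0, 5, 0, 3))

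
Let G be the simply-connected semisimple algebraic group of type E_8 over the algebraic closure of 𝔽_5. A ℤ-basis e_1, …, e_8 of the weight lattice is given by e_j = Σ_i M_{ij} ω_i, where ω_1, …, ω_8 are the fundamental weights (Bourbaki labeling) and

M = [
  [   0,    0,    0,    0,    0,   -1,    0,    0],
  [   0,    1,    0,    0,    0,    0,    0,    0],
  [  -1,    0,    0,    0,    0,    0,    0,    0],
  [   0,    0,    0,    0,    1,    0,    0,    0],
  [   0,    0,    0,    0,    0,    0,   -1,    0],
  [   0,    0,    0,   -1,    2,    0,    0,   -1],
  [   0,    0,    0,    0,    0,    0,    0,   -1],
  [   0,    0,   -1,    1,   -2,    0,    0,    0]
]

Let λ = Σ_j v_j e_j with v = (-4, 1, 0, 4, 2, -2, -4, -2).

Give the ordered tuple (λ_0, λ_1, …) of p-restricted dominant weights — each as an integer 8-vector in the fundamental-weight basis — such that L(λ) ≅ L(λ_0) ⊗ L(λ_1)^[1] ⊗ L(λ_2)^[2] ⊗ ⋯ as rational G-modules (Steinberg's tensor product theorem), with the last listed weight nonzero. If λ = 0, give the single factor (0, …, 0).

Change of basis e → ω: c = M·v where v = (-4, 1, 0, 4, 2, -2, -4, -2):
  c_1 = (0)·(-4) + 0·1 + 0·0 + 0·4 + 0·2 + (-1)·(-2) + (0)·(-4) + (0)·(-2) = 2
  c_2 = (0)·(-4) + 1·1 + 0·0 + 0·4 + 0·2 + (0)·(-2) + (0)·(-4) + (0)·(-2) = 1
  c_3 = (-1)·(-4) + 0·1 + 0·0 + 0·4 + 0·2 + (0)·(-2) + (0)·(-4) + (0)·(-2) = 4
  c_4 = (0)·(-4) + 0·1 + 0·0 + 0·4 + 1·2 + (0)·(-2) + (0)·(-4) + (0)·(-2) = 2
  c_5 = (0)·(-4) + 0·1 + 0·0 + 0·4 + 0·2 + (0)·(-2) + (-1)·(-4) + (0)·(-2) = 4
  c_6 = (0)·(-4) + 0·1 + 0·0 + (-1)·(4) + 2·2 + (0)·(-2) + (0)·(-4) + (-1)·(-2) = 2
  c_7 = (0)·(-4) + 0·1 + 0·0 + 0·4 + 0·2 + (0)·(-2) + (0)·(-4) + (-1)·(-2) = 2
  c_8 = (0)·(-4) + 0·1 + (-1)·(0) + 1·4 + (-2)·(2) + (0)·(-2) + (0)·(-4) + (0)·(-2) = 0
p = 5; digits c_i = Σ_j d_{ij}·5^j, 0 ≤ d_{ij} < 5:
  c_1 = 2 = 2·5^0
  c_2 = 1 = 1·5^0
  c_3 = 4 = 4·5^0
  c_4 = 2 = 2·5^0
  c_5 = 4 = 4·5^0
  c_6 = 2 = 2·5^0
  c_7 = 2 = 2·5^0
  c_8 = 0
λ_0 = (2, 1, 4, 2, 4, 2, 2, 0)

((2, 1, 4, 2, 4, 2, 2, 0),)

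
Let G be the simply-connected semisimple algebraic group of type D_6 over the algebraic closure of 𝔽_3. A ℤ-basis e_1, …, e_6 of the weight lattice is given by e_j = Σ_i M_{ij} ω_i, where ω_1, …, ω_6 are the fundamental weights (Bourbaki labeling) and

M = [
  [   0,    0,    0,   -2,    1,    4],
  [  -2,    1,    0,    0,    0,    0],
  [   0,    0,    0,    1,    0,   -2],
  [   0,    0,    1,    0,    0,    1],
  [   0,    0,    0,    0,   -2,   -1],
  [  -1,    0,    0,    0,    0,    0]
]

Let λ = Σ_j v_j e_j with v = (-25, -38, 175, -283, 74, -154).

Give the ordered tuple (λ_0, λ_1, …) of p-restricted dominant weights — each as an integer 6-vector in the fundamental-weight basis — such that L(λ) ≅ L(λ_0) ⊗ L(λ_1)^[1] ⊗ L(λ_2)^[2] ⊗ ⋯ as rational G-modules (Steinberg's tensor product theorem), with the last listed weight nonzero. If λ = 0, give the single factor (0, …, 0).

Compute c_i = Σ_j M_{ij} v_j with v = (-25, -38, 175, -283, 74, -154):
  c_1 = (0)·(-25) + (0)·(-38) + 0·175 + (-2)·(-283) + 1·74 + (4)·(-154) = 24
  c_2 = (-2)·(-25) + (1)·(-38) + 0·175 + (0)·(-283) + 0·74 + (0)·(-154) = 12
  c_3 = (0)·(-25) + (0)·(-38) + 0·175 + (1)·(-283) + 0·74 + (-2)·(-154) = 25
  c_4 = (0)·(-25) + (0)·(-38) + 1·175 + (0)·(-283) + 0·74 + (1)·(-154) = 21
  c_5 = (0)·(-25) + (0)·(-38) + 0·175 + (0)·(-283) + (-2)·(74) + (-1)·(-154) = 6
  c_6 = (-1)·(-25) + (0)·(-38) + 0·175 + (0)·(-283) + 0·74 + (0)·(-154) = 25
p = 3; digits c_i = Σ_j d_{ij}·3^j, 0 ≤ d_{ij} < 3:
  c_1 = 24 = 0·3^0 + 2·3^1 + 2·3^2
  c_2 = 12 = 0·3^0 + 1·3^1 + 1·3^2
  c_3 = 25 = 1·3^0 + 2·3^1 + 2·3^2
  c_4 = 21 = 0·3^0 + 1·3^1 + 2·3^2
  c_5 = 6 = 0·3^0 + 2·3^1
  c_6 = 25 = 1·3^0 + 2·3^1 + 2·3^2
p-restricted factor λ_0 = (0, 0, 1, 0, 0, 1)
p-restricted factor λ_1 = (2, 1, 2, 1, 2, 2)
p-restricted factor λ_2 = (2, 1, 2, 2, 0, 2)

((0, 0, 1, 0, 0, 1), (2, 1, 2, 1, 2, 2), (2, 1, 2, 2, 0, 2))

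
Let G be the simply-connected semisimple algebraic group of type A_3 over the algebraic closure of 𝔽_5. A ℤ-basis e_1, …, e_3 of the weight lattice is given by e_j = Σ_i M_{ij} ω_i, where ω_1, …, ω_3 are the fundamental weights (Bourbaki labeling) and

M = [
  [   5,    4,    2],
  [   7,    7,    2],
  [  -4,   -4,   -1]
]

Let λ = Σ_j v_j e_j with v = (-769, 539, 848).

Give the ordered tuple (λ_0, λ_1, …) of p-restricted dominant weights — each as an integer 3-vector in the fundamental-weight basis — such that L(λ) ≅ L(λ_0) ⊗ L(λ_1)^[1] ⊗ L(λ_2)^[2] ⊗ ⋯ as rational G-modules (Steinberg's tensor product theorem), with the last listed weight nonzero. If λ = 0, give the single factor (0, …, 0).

((2, 1, 2), (1, 2, 4), (0, 3, 2))

Converting to the ω-basis (c_i = row i of M dotted with v = (-769, 539, 848)):
  c_1 = (5)·(-769) + (4)·(539) + (2)·(848) = 7
  c_2 = (7)·(-769) + (7)·(539) + (2)·(848) = 86
  c_3 = (-4)·(-769) + (-4)·(539) + (-1)·(848) = 72
Base-5 expansion of each c_i:
  c_1 = 7 = 2·5^0 + 1·5^1
  c_2 = 86 = 1·5^0 + 2·5^1 + 3·5^2
  c_3 = 72 = 2·5^0 + 4·5^1 + 2·5^2
Factor λ_0 = (2, 1, 2)
Factor λ_1 = (1, 2, 4)
Factor λ_2 = (0, 3, 2)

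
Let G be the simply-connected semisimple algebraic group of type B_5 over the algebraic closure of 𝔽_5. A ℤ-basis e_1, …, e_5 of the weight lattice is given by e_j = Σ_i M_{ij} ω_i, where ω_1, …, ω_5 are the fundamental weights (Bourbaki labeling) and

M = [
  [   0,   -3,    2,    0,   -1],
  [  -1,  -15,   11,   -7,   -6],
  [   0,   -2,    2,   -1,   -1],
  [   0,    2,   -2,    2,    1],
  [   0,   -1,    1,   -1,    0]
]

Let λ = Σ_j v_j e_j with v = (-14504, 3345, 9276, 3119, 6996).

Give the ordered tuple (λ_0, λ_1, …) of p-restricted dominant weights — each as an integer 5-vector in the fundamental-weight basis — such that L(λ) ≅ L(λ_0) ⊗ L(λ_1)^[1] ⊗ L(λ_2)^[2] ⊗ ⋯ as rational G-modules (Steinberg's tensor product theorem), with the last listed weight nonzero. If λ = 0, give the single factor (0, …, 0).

((1, 1, 2, 2, 2), (4, 1, 4, 4, 2), (0, 2, 4, 4, 2), (2, 0, 3, 0, 2), (2, 4, 2, 2, 4))

ω-coordinates c = M·v, v = (-14504, 3345, 9276, 3119, 6996):
  c_1 = 0*-14504 + -3*3345 + 2*9276 + 0*3119 + -1*6996 = 1521
  c_2 = -1*-14504 + -15*3345 + 11*9276 + -7*3119 + -6*6996 = 2556
  c_3 = 0*-14504 + -2*3345 + 2*9276 + -1*3119 + -1*6996 = 1747
  c_4 = 0*-14504 + 2*3345 + -2*9276 + 2*3119 + 1*6996 = 1372
  c_5 = 0*-14504 + -1*3345 + 1*9276 + -1*3119 + 0*6996 = 2812
Expand coordinatewise in base 5:
  c_1 = 1521 = 1·5^0 + 4·5^1 + 0·5^2 + 2·5^3 + 2·5^4
  c_2 = 2556 = 1·5^0 + 1·5^1 + 2·5^2 + 0·5^3 + 4·5^4
  c_3 = 1747 = 2·5^0 + 4·5^1 + 4·5^2 + 3·5^3 + 2·5^4
  c_4 = 1372 = 2·5^0 + 4·5^1 + 4·5^2 + 0·5^3 + 2·5^4
  c_5 = 2812 = 2·5^0 + 2·5^1 + 2·5^2 + 2·5^3 + 4·5^4
λ_0 = (1, 1, 2, 2, 2)
λ_1 = (4, 1, 4, 4, 2)
λ_2 = (0, 2, 4, 4, 2)
λ_3 = (2, 0, 3, 0, 2)
λ_4 = (2, 4, 2, 2, 4)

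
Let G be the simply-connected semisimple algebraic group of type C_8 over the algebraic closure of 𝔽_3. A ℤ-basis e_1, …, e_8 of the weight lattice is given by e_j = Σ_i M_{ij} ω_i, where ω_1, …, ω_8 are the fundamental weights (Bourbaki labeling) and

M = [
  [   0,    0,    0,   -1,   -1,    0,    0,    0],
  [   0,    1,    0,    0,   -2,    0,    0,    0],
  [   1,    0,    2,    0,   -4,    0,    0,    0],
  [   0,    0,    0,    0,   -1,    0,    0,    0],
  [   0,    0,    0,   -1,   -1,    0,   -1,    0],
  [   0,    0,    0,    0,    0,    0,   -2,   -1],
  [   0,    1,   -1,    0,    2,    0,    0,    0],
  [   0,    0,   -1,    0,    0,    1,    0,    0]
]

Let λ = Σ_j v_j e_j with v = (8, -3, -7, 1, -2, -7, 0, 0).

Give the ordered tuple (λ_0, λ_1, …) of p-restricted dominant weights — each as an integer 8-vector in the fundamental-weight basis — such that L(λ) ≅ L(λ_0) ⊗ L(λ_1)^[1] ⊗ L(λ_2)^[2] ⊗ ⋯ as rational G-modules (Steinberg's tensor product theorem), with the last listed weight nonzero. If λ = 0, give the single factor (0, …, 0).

Compute c_i = Σ_j M_{ij} v_j with v = (8, -3, -7, 1, -2, -7, 0, 0):
  c_1 = 0·8 + (0)·(-3) + (0)·(-7) + (-1)·(1) + (-1)·(-2) + (0)·(-7) + 0·0 + 0·0 = 1
  c_2 = 0·8 + (1)·(-3) + (0)·(-7) + 0·1 + (-2)·(-2) + (0)·(-7) + 0·0 + 0·0 = 1
  c_3 = 1·8 + (0)·(-3) + (2)·(-7) + 0·1 + (-4)·(-2) + (0)·(-7) + 0·0 + 0·0 = 2
  c_4 = 0·8 + (0)·(-3) + (0)·(-7) + 0·1 + (-1)·(-2) + (0)·(-7) + 0·0 + 0·0 = 2
  c_5 = 0·8 + (0)·(-3) + (0)·(-7) + (-1)·(1) + (-1)·(-2) + (0)·(-7) + (-1)·(0) + 0·0 = 1
  c_6 = 0·8 + (0)·(-3) + (0)·(-7) + 0·1 + (0)·(-2) + (0)·(-7) + (-2)·(0) + (-1)·(0) = 0
  c_7 = 0·8 + (1)·(-3) + (-1)·(-7) + 0·1 + (2)·(-2) + (0)·(-7) + 0·0 + 0·0 = 0
  c_8 = 0·8 + (0)·(-3) + (-1)·(-7) + 0·1 + (0)·(-2) + (1)·(-7) + 0·0 + 0·0 = 0
Base-3 expansion of each c_i:
  c_1 = 1 = 1·3^0
  c_2 = 1 = 1·3^0
  c_3 = 2 = 2·3^0
  c_4 = 2 = 2·3^0
  c_5 = 1 = 1·3^0
  c_6 = 0
  c_7 = 0
  c_8 = 0
Factor λ_0 = (1, 1, 2, 2, 1, 0, 0, 0)

((1, 1, 2, 2, 1, 0, 0, 0),)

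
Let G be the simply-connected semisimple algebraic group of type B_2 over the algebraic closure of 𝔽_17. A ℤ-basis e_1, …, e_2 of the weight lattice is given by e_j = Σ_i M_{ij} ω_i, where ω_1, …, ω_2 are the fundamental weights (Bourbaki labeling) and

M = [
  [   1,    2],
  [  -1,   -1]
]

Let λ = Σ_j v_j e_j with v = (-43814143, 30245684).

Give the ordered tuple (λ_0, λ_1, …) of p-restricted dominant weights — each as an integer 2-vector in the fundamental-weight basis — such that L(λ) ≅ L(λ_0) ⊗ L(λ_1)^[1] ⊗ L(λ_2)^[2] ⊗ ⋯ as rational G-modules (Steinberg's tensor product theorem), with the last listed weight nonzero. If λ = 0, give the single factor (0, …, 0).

Converting to the ω-basis (c_i = row i of M dotted with v = (-43814143, 30245684)):
  c_1 = (1)·(-43814143) + 2·30245684 = 16677225
  c_2 = (-1)·(-43814143) + (-1)·(30245684) = 13568459
Base-17 expansion of each c_i:
  c_1 = 16677225 = 4·17^0 + 11·17^1 + 8·17^2 + 11·17^3 + 12·17^4 + 11·17^5
  c_2 = 13568459 = 11·17^0 + 11·17^1 + 12·17^2 + 7·17^3 + 9·17^4 + 9·17^5
Factor λ_0 = (4, 11)
Factor λ_1 = (11, 11)
Factor λ_2 = (8, 12)
Factor λ_3 = (11, 7)
Factor λ_4 = (12, 9)
Factor λ_5 = (11, 9)

((4, 11), (11, 11), (8, 12), (11, 7), (12, 9), (11, 9))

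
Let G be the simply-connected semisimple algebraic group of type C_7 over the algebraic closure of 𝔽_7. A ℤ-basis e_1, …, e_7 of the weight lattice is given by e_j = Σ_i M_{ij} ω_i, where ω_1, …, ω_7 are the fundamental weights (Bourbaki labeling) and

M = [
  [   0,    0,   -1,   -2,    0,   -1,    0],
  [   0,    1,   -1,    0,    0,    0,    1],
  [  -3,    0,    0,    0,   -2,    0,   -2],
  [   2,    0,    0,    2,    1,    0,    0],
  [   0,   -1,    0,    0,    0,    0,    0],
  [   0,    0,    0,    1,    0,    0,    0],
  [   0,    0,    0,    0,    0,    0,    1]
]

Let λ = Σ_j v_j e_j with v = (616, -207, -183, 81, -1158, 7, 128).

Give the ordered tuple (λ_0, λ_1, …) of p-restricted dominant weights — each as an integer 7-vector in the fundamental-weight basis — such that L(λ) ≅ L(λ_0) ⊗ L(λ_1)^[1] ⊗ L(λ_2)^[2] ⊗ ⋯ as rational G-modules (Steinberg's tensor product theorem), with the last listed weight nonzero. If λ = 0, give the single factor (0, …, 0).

Converting to the ω-basis (c_i = row i of M dotted with v = (616, -207, -183, 81, -1158, 7, 128)):
  c_1 = (0)·(616) + (0)·(-207) + (-1)·(-183) + (-2)·(81) + (0)·(-1158) + (-1)·(7) + (0)·(128) = 14
  c_2 = (0)·(616) + (1)·(-207) + (-1)·(-183) + (0)·(81) + (0)·(-1158) + (0)·(7) + (1)·(128) = 104
  c_3 = (-3)·(616) + (0)·(-207) + (0)·(-183) + (0)·(81) + (-2)·(-1158) + (0)·(7) + (-2)·(128) = 212
  c_4 = (2)·(616) + (0)·(-207) + (0)·(-183) + (2)·(81) + (1)·(-1158) + (0)·(7) + (0)·(128) = 236
  c_5 = (0)·(616) + (-1)·(-207) + (0)·(-183) + (0)·(81) + (0)·(-1158) + (0)·(7) + (0)·(128) = 207
  c_6 = (0)·(616) + (0)·(-207) + (0)·(-183) + (1)·(81) + (0)·(-1158) + (0)·(7) + (0)·(128) = 81
  c_7 = (0)·(616) + (0)·(-207) + (0)·(-183) + (0)·(81) + (0)·(-1158) + (0)·(7) + (1)·(128) = 128
Base-7 expansion of each c_i:
  c_1 = 14 = 0·7^0 + 2·7^1
  c_2 = 104 = 6·7^0 + 0·7^1 + 2·7^2
  c_3 = 212 = 2·7^0 + 2·7^1 + 4·7^2
  c_4 = 236 = 5·7^0 + 5·7^1 + 4·7^2
  c_5 = 207 = 4·7^0 + 1·7^1 + 4·7^2
  c_6 = 81 = 4·7^0 + 4·7^1 + 1·7^2
  c_7 = 128 = 2·7^0 + 4·7^1 + 2·7^2
p-restricted factor λ_0 = (0, 6, 2, 5, 4, 4, 2)
p-restricted factor λ_1 = (2, 0, 2, 5, 1, 4, 4)
p-restricted factor λ_2 = (0, 2, 4, 4, 4, 1, 2)

((0, 6, 2, 5, 4, 4, 2), (2, 0, 2, 5, 1, 4, 4), (0, 2, 4, 4, 4, 1, 2))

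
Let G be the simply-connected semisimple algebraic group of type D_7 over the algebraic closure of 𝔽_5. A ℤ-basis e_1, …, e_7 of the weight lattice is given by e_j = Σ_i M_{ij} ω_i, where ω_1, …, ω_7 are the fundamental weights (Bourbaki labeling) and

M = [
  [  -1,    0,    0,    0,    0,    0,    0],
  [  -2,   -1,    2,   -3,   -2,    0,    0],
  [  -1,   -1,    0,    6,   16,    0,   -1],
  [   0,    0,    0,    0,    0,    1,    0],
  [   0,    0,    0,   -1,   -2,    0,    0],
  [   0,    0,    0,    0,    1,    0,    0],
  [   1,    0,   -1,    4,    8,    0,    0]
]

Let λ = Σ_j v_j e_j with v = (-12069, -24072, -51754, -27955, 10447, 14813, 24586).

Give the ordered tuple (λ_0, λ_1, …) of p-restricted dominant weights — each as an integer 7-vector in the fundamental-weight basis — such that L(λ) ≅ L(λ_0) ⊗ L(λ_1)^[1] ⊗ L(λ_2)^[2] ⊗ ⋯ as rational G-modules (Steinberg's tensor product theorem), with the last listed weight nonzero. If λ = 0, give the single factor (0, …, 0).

Change of basis e → ω: c = M·v where v = (-12069, -24072, -51754, -27955, 10447, 14813, 24586):
  c_1 = (-1)·(-12069) + (0)·(-24072) + (0)·(-51754) + (0)·(-27955) + (0)·(10447) + (0)·(14813) + (0)·(24586) = 12069
  c_2 = (-2)·(-12069) + (-1)·(-24072) + (2)·(-51754) + (-3)·(-27955) + (-2)·(10447) + (0)·(14813) + (0)·(24586) = 7673
  c_3 = (-1)·(-12069) + (-1)·(-24072) + (0)·(-51754) + (6)·(-27955) + (16)·(10447) + (0)·(14813) + (-1)·(24586) = 10977
  c_4 = (0)·(-12069) + (0)·(-24072) + (0)·(-51754) + (0)·(-27955) + (0)·(10447) + (1)·(14813) + (0)·(24586) = 14813
  c_5 = (0)·(-12069) + (0)·(-24072) + (0)·(-51754) + (-1)·(-27955) + (-2)·(10447) + (0)·(14813) + (0)·(24586) = 7061
  c_6 = (0)·(-12069) + (0)·(-24072) + (0)·(-51754) + (0)·(-27955) + (1)·(10447) + (0)·(14813) + (0)·(24586) = 10447
  c_7 = (1)·(-12069) + (0)·(-24072) + (-1)·(-51754) + (4)·(-27955) + (8)·(10447) + (0)·(14813) + (0)·(24586) = 11441
Base-5 expansion of each c_i:
  c_1 = 12069 = 4·5^0 + 3·5^1 + 2·5^2 + 1·5^3 + 4·5^4 + 3·5^5
  c_2 = 7673 = 3·5^0 + 4·5^1 + 1·5^2 + 1·5^3 + 2·5^4 + 2·5^5
  c_3 = 10977 = 2·5^0 + 0·5^1 + 4·5^2 + 2·5^3 + 2·5^4 + 3·5^5
  c_4 = 14813 = 3·5^0 + 2·5^1 + 2·5^2 + 3·5^3 + 3·5^4 + 4·5^5
  c_5 = 7061 = 1·5^0 + 2·5^1 + 2·5^2 + 1·5^3 + 1·5^4 + 2·5^5
  c_6 = 10447 = 2·5^0 + 4·5^1 + 2·5^2 + 3·5^3 + 1·5^4 + 3·5^5
  c_7 = 11441 = 1·5^0 + 3·5^1 + 2·5^2 + 1·5^3 + 3·5^4 + 3·5^5
Factor λ_0 = (4, 3, 2, 3, 1, 2, 1)
Factor λ_1 = (3, 4, 0, 2, 2, 4, 3)
Factor λ_2 = (2, 1, 4, 2, 2, 2, 2)
Factor λ_3 = (1, 1, 2, 3, 1, 3, 1)
Factor λ_4 = (4, 2, 2, 3, 1, 1, 3)
Factor λ_5 = (3, 2, 3, 4, 2, 3, 3)

((4, 3, 2, 3, 1, 2, 1), (3, 4, 0, 2, 2, 4, 3), (2, 1, 4, 2, 2, 2, 2), (1, 1, 2, 3, 1, 3, 1), (4, 2, 2, 3, 1, 1, 3), (3, 2, 3, 4, 2, 3, 3))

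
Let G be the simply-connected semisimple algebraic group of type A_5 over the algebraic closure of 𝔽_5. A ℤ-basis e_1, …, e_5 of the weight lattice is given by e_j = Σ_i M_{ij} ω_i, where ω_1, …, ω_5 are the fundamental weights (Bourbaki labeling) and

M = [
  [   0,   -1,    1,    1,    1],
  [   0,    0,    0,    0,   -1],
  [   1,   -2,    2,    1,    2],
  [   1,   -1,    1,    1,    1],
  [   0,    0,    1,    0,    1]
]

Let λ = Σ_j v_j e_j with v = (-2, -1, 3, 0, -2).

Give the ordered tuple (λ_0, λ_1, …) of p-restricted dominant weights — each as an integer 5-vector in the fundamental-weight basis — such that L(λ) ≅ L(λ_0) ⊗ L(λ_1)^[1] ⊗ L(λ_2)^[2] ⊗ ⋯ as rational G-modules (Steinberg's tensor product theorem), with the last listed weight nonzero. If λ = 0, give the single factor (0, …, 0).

ω-coordinates c = M·v, v = (-2, -1, 3, 0, -2):
  c_1 = (0)·(-2) + (-1)·(-1) + 1·3 + 1·0 + (1)·(-2) = 2
  c_2 = (0)·(-2) + (0)·(-1) + 0·3 + 0·0 + (-1)·(-2) = 2
  c_3 = (1)·(-2) + (-2)·(-1) + 2·3 + 1·0 + (2)·(-2) = 2
  c_4 = (1)·(-2) + (-1)·(-1) + 1·3 + 1·0 + (1)·(-2) = 0
  c_5 = (0)·(-2) + (0)·(-1) + 1·3 + 0·0 + (1)·(-2) = 1
Base-5 expansion of each c_i:
  c_1 = 2 = 2·5^0
  c_2 = 2 = 2·5^0
  c_3 = 2 = 2·5^0
  c_4 = 0
  c_5 = 1 = 1·5^0
Factor λ_0 = (2, 2, 2, 0, 1)

((2, 2, 2, 0, 1),)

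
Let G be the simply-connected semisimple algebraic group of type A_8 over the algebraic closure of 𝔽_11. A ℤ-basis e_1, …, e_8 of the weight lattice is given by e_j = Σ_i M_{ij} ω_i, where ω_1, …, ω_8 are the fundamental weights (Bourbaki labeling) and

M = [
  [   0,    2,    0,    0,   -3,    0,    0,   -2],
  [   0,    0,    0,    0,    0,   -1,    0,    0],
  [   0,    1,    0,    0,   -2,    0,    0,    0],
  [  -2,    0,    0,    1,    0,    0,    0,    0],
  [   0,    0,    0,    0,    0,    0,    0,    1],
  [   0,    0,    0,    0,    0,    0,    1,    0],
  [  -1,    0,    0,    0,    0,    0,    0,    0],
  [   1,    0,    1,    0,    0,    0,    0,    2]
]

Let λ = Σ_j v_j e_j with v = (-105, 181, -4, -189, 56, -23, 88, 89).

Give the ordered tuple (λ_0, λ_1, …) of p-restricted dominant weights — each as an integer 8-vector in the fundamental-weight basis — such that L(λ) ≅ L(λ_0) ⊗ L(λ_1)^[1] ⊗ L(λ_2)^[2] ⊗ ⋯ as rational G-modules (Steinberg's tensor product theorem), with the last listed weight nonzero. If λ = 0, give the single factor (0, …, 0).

((5, 1, 3, 10, 1, 0, 6, 3), (1, 2, 6, 1, 8, 8, 9, 6))

ω-coordinates c = M·v, v = (-105, 181, -4, -189, 56, -23, 88, 89):
  c_1 = (0)·(-105) + (2)·(181) + (0)·(-4) + (0)·(-189) + (-3)·(56) + (0)·(-23) + (0)·(88) + (-2)·(89) = 16
  c_2 = (0)·(-105) + (0)·(181) + (0)·(-4) + (0)·(-189) + (0)·(56) + (-1)·(-23) + (0)·(88) + (0)·(89) = 23
  c_3 = (0)·(-105) + (1)·(181) + (0)·(-4) + (0)·(-189) + (-2)·(56) + (0)·(-23) + (0)·(88) + (0)·(89) = 69
  c_4 = (-2)·(-105) + (0)·(181) + (0)·(-4) + (1)·(-189) + (0)·(56) + (0)·(-23) + (0)·(88) + (0)·(89) = 21
  c_5 = (0)·(-105) + (0)·(181) + (0)·(-4) + (0)·(-189) + (0)·(56) + (0)·(-23) + (0)·(88) + (1)·(89) = 89
  c_6 = (0)·(-105) + (0)·(181) + (0)·(-4) + (0)·(-189) + (0)·(56) + (0)·(-23) + (1)·(88) + (0)·(89) = 88
  c_7 = (-1)·(-105) + (0)·(181) + (0)·(-4) + (0)·(-189) + (0)·(56) + (0)·(-23) + (0)·(88) + (0)·(89) = 105
  c_8 = (1)·(-105) + (0)·(181) + (1)·(-4) + (0)·(-189) + (0)·(56) + (0)·(-23) + (0)·(88) + (2)·(89) = 69
Writing each c_i in base p = 11:
  c_1 = 16 = 5·11^0 + 1·11^1
  c_2 = 23 = 1·11^0 + 2·11^1
  c_3 = 69 = 3·11^0 + 6·11^1
  c_4 = 21 = 10·11^0 + 1·11^1
  c_5 = 89 = 1·11^0 + 8·11^1
  c_6 = 88 = 0·11^0 + 8·11^1
  c_7 = 105 = 6·11^0 + 9·11^1
  c_8 = 69 = 3·11^0 + 6·11^1
λ_0 = (5, 1, 3, 10, 1, 0, 6, 3)
λ_1 = (1, 2, 6, 1, 8, 8, 9, 6)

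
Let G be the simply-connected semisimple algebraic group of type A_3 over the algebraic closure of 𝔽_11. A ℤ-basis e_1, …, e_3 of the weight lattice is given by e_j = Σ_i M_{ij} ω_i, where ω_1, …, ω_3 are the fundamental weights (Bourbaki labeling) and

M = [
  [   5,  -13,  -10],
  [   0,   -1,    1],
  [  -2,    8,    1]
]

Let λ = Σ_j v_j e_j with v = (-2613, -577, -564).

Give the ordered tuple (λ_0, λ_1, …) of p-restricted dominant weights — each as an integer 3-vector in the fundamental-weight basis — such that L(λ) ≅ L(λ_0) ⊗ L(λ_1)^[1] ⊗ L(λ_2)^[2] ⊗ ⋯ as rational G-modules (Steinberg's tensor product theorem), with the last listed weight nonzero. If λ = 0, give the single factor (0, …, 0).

ω-coordinates c = M·v, v = (-2613, -577, -564):
  c_1 = (5)·(-2613) + (-13)·(-577) + (-10)·(-564) = 76
  c_2 = (0)·(-2613) + (-1)·(-577) + (1)·(-564) = 13
  c_3 = (-2)·(-2613) + (8)·(-577) + (1)·(-564) = 46
Base-11 expansion of each c_i:
  c_1 = 76 = 10·11^0 + 6·11^1
  c_2 = 13 = 2·11^0 + 1·11^1
  c_3 = 46 = 2·11^0 + 4·11^1
p-restricted factor λ_0 = (10, 2, 2)
p-restricted factor λ_1 = (6, 1, 4)

((10, 2, 2), (6, 1, 4))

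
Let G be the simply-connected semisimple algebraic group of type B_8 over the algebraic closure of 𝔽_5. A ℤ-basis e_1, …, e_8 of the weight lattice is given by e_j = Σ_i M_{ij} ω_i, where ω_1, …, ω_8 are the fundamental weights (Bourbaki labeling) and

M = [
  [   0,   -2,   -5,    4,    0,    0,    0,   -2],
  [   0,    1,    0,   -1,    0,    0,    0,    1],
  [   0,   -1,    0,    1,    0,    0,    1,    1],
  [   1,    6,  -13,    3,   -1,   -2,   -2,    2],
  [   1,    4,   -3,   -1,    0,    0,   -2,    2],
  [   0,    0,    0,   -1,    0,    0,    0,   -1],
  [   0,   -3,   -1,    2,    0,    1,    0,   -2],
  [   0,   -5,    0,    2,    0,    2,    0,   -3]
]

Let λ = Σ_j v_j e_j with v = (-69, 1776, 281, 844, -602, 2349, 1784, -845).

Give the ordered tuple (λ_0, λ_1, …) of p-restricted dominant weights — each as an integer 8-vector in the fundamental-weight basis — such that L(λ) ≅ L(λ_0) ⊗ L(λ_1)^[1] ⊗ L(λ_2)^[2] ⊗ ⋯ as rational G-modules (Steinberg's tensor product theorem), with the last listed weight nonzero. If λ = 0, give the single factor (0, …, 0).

((4, 2, 2, 2, 0, 1, 3, 1), (1, 2, 1, 2, 3, 0, 3, 3), (4, 3, 0, 4, 3, 0, 4, 1))

Compute c_i = Σ_j M_{ij} v_j with v = (-69, 1776, 281, 844, -602, 2349, 1784, -845):
  c_1 = (0)·(-69) + (-2)·(1776) + (-5)·(281) + (4)·(844) + (0)·(-602) + (0)·(2349) + (0)·(1784) + (-2)·(-845) = 109
  c_2 = (0)·(-69) + (1)·(1776) + (0)·(281) + (-1)·(844) + (0)·(-602) + (0)·(2349) + (0)·(1784) + (1)·(-845) = 87
  c_3 = (0)·(-69) + (-1)·(1776) + (0)·(281) + (1)·(844) + (0)·(-602) + (0)·(2349) + (1)·(1784) + (1)·(-845) = 7
  c_4 = (1)·(-69) + (6)·(1776) + (-13)·(281) + (3)·(844) + (-1)·(-602) + (-2)·(2349) + (-2)·(1784) + (2)·(-845) = 112
  c_5 = (1)·(-69) + (4)·(1776) + (-3)·(281) + (-1)·(844) + (0)·(-602) + (0)·(2349) + (-2)·(1784) + (2)·(-845) = 90
  c_6 = (0)·(-69) + (0)·(1776) + (0)·(281) + (-1)·(844) + (0)·(-602) + (0)·(2349) + (0)·(1784) + (-1)·(-845) = 1
  c_7 = (0)·(-69) + (-3)·(1776) + (-1)·(281) + (2)·(844) + (0)·(-602) + (1)·(2349) + (0)·(1784) + (-2)·(-845) = 118
  c_8 = (0)·(-69) + (-5)·(1776) + (0)·(281) + (2)·(844) + (0)·(-602) + (2)·(2349) + (0)·(1784) + (-3)·(-845) = 41
Base-5 expansion of each c_i:
  c_1 = 109 = 4·5^0 + 1·5^1 + 4·5^2
  c_2 = 87 = 2·5^0 + 2·5^1 + 3·5^2
  c_3 = 7 = 2·5^0 + 1·5^1
  c_4 = 112 = 2·5^0 + 2·5^1 + 4·5^2
  c_5 = 90 = 0·5^0 + 3·5^1 + 3·5^2
  c_6 = 1 = 1·5^0
  c_7 = 118 = 3·5^0 + 3·5^1 + 4·5^2
  c_8 = 41 = 1·5^0 + 3·5^1 + 1·5^2
p-restricted factor λ_0 = (4, 2, 2, 2, 0, 1, 3, 1)
p-restricted factor λ_1 = (1, 2, 1, 2, 3, 0, 3, 3)
p-restricted factor λ_2 = (4, 3, 0, 4, 3, 0, 4, 1)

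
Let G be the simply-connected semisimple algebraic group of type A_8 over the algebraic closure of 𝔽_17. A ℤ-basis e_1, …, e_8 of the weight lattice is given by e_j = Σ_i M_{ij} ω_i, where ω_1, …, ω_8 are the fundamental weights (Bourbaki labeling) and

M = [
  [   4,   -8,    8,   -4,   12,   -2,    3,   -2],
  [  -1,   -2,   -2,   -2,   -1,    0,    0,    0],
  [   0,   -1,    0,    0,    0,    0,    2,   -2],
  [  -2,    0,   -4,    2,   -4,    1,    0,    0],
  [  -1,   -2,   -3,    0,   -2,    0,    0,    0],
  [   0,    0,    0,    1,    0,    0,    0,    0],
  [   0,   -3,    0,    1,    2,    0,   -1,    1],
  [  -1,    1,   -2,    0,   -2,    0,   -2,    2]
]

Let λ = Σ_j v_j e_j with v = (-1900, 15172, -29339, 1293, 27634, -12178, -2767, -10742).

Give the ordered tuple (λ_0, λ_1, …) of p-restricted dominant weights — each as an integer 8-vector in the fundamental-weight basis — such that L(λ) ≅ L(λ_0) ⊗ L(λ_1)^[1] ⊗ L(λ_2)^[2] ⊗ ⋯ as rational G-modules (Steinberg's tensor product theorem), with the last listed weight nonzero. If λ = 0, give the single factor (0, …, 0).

((15, 14, 13, 8, 4, 1, 10, 10), (16, 0, 11, 9, 15, 8, 10, 11), (0, 0, 2, 3, 14, 4, 10, 15))

Compute c_i = Σ_j M_{ij} v_j with v = (-1900, 15172, -29339, 1293, 27634, -12178, -2767, -10742):
  c_1 = 4*-1900 + -8*15172 + 8*-29339 + -4*1293 + 12*27634 + -2*-12178 + 3*-2767 + -2*-10742 = 287
  c_2 = -1*-1900 + -2*15172 + -2*-29339 + -2*1293 + -1*27634 + 0*-12178 + 0*-2767 + 0*-10742 = 14
  c_3 = 0*-1900 + -1*15172 + 0*-29339 + 0*1293 + 0*27634 + 0*-12178 + 2*-2767 + -2*-10742 = 778
  c_4 = -2*-1900 + 0*15172 + -4*-29339 + 2*1293 + -4*27634 + 1*-12178 + 0*-2767 + 0*-10742 = 1028
  c_5 = -1*-1900 + -2*15172 + -3*-29339 + 0*1293 + -2*27634 + 0*-12178 + 0*-2767 + 0*-10742 = 4305
  c_6 = 0*-1900 + 0*15172 + 0*-29339 + 1*1293 + 0*27634 + 0*-12178 + 0*-2767 + 0*-10742 = 1293
  c_7 = 0*-1900 + -3*15172 + 0*-29339 + 1*1293 + 2*27634 + 0*-12178 + -1*-2767 + 1*-10742 = 3070
  c_8 = -1*-1900 + 1*15172 + -2*-29339 + 0*1293 + -2*27634 + 0*-12178 + -2*-2767 + 2*-10742 = 4532
p = 17; digits c_i = Σ_j d_{ij}·17^j, 0 ≤ d_{ij} < 17:
  c_1 = 287 = 15·17^0 + 16·17^1
  c_2 = 14 = 14·17^0
  c_3 = 778 = 13·17^0 + 11·17^1 + 2·17^2
  c_4 = 1028 = 8·17^0 + 9·17^1 + 3·17^2
  c_5 = 4305 = 4·17^0 + 15·17^1 + 14·17^2
  c_6 = 1293 = 1·17^0 + 8·17^1 + 4·17^2
  c_7 = 3070 = 10·17^0 + 10·17^1 + 10·17^2
  c_8 = 4532 = 10·17^0 + 11·17^1 + 15·17^2
Factor λ_0 = (15, 14, 13, 8, 4, 1, 10, 10)
Factor λ_1 = (16, 0, 11, 9, 15, 8, 10, 11)
Factor λ_2 = (0, 0, 2, 3, 14, 4, 10, 15)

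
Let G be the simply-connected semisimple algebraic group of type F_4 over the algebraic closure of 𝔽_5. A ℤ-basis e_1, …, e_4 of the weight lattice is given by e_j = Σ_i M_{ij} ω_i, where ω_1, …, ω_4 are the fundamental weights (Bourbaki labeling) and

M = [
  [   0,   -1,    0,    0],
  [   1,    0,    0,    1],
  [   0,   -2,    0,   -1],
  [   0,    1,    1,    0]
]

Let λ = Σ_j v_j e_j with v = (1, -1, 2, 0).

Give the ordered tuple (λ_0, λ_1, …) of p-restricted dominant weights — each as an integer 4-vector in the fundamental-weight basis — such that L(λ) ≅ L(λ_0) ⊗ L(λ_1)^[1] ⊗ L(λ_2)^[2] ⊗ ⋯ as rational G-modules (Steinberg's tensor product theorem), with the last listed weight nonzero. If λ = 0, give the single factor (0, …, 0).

((1, 1, 2, 1),)

Converting to the ω-basis (c_i = row i of M dotted with v = (1, -1, 2, 0)):
  c_1 = 0*1 + -1*-1 + 0*2 + 0*0 = 1
  c_2 = 1*1 + 0*-1 + 0*2 + 1*0 = 1
  c_3 = 0*1 + -2*-1 + 0*2 + -1*0 = 2
  c_4 = 0*1 + 1*-1 + 1*2 + 0*0 = 1
p = 5; digits c_i = Σ_j d_{ij}·5^j, 0 ≤ d_{ij} < 5:
  c_1 = 1 = 1·5^0
  c_2 = 1 = 1·5^0
  c_3 = 2 = 2·5^0
  c_4 = 1 = 1·5^0
Factor λ_0 = (1, 1, 2, 1)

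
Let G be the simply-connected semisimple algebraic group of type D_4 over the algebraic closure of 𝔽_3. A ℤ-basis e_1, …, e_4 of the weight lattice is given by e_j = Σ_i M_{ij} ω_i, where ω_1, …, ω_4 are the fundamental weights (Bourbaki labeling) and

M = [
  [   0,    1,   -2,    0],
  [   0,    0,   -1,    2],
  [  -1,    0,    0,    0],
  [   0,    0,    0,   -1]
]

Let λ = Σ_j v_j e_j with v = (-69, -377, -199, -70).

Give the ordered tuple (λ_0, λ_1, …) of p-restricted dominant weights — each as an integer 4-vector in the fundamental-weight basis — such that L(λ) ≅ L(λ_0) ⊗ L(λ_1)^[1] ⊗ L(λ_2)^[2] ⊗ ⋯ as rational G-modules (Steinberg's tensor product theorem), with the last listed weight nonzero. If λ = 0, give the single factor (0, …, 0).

Compute c_i = Σ_j M_{ij} v_j with v = (-69, -377, -199, -70):
  c_1 = (0)·(-69) + (1)·(-377) + (-2)·(-199) + (0)·(-70) = 21
  c_2 = (0)·(-69) + (0)·(-377) + (-1)·(-199) + (2)·(-70) = 59
  c_3 = (-1)·(-69) + (0)·(-377) + (0)·(-199) + (0)·(-70) = 69
  c_4 = (0)·(-69) + (0)·(-377) + (0)·(-199) + (-1)·(-70) = 70
p = 3; digits c_i = Σ_j d_{ij}·3^j, 0 ≤ d_{ij} < 3:
  c_1 = 21 = 0·3^0 + 1·3^1 + 2·3^2
  c_2 = 59 = 2·3^0 + 1·3^1 + 0·3^2 + 2·3^3
  c_3 = 69 = 0·3^0 + 2·3^1 + 1·3^2 + 2·3^3
  c_4 = 70 = 1·3^0 + 2·3^1 + 1·3^2 + 2·3^3
Factor λ_0 = (0, 2, 0, 1)
Factor λ_1 = (1, 1, 2, 2)
Factor λ_2 = (2, 0, 1, 1)
Factor λ_3 = (0, 2, 2, 2)

((0, 2, 0, 1), (1, 1, 2, 2), (2, 0, 1, 1), (0, 2, 2, 2))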